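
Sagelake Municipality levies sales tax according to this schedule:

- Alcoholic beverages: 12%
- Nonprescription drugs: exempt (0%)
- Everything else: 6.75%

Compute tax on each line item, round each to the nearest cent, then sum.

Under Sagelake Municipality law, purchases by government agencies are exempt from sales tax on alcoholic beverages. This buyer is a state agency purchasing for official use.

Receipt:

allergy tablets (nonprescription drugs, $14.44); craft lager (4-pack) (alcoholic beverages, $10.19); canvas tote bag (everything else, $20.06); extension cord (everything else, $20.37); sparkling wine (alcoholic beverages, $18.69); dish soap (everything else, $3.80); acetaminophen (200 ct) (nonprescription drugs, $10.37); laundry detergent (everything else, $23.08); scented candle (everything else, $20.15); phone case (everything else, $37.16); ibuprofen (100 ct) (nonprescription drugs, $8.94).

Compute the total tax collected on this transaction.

$8.41

Allergy tablets $14.44: nonprescription drugs → 0% → $0.00
Craft lager (4-pack) $10.19: alcoholic beverages, buyer-exempt → 0% → $0.00
Canvas tote bag $20.06: everything else → 6.75% → $1.35
Extension cord $20.37: everything else → 6.75% → $1.37
Sparkling wine $18.69: alcoholic beverages, buyer-exempt → 0% → $0.00
Dish soap $3.80: everything else → 6.75% → $0.26
Acetaminophen (200 ct) $10.37: nonprescription drugs → 0% → $0.00
Laundry detergent $23.08: everything else → 6.75% → $1.56
Scented candle $20.15: everything else → 6.75% → $1.36
Phone case $37.16: everything else → 6.75% → $2.51
Ibuprofen (100 ct) $8.94: nonprescription drugs → 0% → $0.00
Total tax = $1.35 + $1.37 + $0.26 + $1.56 + $1.36 + $2.51 = $8.41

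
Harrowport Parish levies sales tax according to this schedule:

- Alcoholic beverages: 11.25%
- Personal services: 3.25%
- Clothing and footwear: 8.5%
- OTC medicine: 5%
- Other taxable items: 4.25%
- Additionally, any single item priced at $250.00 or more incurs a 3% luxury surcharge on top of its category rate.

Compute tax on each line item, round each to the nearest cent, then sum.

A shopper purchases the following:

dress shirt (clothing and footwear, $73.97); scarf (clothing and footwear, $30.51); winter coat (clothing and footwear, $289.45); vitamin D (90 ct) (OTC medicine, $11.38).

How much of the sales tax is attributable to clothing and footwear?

$42.17

Dress shirt $73.97: clothing and footwear → 8.5% → $6.29
Scarf $30.51: clothing and footwear → 8.5% → $2.59
Winter coat $289.45: clothing and footwear → 8.5% + 3% surcharge = 11.5% → $33.29
Tax on clothing and footwear = $6.29 + $2.59 + $33.29 = $42.17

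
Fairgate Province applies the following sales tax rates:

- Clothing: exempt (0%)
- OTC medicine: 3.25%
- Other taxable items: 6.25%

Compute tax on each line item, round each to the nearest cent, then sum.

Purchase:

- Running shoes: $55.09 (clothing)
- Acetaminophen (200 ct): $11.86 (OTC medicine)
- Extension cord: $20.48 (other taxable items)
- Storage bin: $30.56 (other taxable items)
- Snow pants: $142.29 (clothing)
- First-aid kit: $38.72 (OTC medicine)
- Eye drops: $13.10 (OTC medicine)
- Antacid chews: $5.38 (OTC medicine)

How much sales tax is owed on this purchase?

Running shoes $55.09: clothing → 0% → $0.00
Acetaminophen (200 ct) $11.86: OTC medicine → 3.25% → $0.39
Extension cord $20.48: other taxable items → 6.25% → $1.28
Storage bin $30.56: other taxable items → 6.25% → $1.91
Snow pants $142.29: clothing → 0% → $0.00
First-aid kit $38.72: OTC medicine → 3.25% → $1.26
Eye drops $13.10: OTC medicine → 3.25% → $0.43
Antacid chews $5.38: OTC medicine → 3.25% → $0.17
Total tax = $0.39 + $1.28 + $1.91 + $1.26 + $0.43 + $0.17 = $5.44

$5.44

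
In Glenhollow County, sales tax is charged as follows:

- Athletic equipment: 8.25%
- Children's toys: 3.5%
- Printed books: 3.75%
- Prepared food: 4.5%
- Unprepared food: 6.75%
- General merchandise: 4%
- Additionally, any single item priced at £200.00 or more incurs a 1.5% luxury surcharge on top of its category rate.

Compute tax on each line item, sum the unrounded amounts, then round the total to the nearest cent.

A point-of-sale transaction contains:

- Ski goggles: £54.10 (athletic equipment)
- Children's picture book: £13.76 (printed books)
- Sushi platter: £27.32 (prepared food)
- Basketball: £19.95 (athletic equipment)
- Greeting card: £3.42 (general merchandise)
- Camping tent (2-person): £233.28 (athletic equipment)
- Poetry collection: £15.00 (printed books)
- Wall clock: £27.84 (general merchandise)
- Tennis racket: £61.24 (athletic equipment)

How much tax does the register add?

Ski goggles £54.10: athletic equipment → 8.25% → £4.46325
Children's picture book £13.76: printed books → 3.75% → £0.516
Sushi platter £27.32: prepared food → 4.5% → £1.2294
Basketball £19.95: athletic equipment → 8.25% → £1.645875
Greeting card £3.42: general merchandise → 4% → £0.1368
Camping tent (2-person) £233.28: athletic equipment → 8.25% + 1.5% surcharge = 9.75% → £22.7448
Poetry collection £15.00: printed books → 3.75% → £0.5625
Wall clock £27.84: general merchandise → 4% → £1.1136
Tennis racket £61.24: athletic equipment → 8.25% → £5.0523
Unrounded tax sum = £37.464525 → £37.46

£37.46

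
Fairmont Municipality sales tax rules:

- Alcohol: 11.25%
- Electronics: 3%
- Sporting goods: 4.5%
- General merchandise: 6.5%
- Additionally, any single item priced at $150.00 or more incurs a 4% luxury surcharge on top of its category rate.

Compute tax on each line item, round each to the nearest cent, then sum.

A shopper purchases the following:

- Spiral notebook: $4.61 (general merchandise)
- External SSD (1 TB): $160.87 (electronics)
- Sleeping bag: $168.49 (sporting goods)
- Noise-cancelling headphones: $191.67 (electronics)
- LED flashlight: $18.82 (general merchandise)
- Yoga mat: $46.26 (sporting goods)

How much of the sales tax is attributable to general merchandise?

$1.52

Spiral notebook $4.61: general merchandise → 6.5% → $0.30
LED flashlight $18.82: general merchandise → 6.5% → $1.22
Tax on general merchandise = $0.30 + $1.22 = $1.52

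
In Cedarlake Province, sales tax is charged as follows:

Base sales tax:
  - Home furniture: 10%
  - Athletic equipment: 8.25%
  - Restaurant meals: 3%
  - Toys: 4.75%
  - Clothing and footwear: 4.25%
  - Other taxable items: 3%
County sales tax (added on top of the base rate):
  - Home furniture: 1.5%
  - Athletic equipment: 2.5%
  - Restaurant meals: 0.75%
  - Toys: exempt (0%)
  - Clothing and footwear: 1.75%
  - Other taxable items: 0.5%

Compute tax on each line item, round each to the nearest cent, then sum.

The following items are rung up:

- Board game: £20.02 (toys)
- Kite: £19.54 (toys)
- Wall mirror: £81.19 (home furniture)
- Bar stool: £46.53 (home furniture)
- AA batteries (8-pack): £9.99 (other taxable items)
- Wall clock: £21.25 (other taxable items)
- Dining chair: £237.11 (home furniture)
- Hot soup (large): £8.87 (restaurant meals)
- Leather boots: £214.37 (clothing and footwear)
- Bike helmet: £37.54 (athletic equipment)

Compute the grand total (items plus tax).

£758.57

Board game £20.02: toys → 4.75% + 0% county = 4.75% → £0.95
Kite £19.54: toys → 4.75% + 0% county = 4.75% → £0.93
Wall mirror £81.19: home furniture → 10% + 1.5% county = 11.5% → £9.34
Bar stool £46.53: home furniture → 10% + 1.5% county = 11.5% → £5.35
AA batteries (8-pack) £9.99: other taxable items → 3% + 0.5% county = 3.5% → £0.35
Wall clock £21.25: other taxable items → 3% + 0.5% county = 3.5% → £0.74
Dining chair £237.11: home furniture → 10% + 1.5% county = 11.5% → £27.27
Hot soup (large) £8.87: restaurant meals → 3% + 0.75% county = 3.75% → £0.33
Leather boots £214.37: clothing and footwear → 4.25% + 1.75% county = 6% → £12.86
Bike helmet £37.54: athletic equipment → 8.25% + 2.5% county = 10.75% → £4.04
Subtotal = £696.41; tax = £62.16; total due = £758.57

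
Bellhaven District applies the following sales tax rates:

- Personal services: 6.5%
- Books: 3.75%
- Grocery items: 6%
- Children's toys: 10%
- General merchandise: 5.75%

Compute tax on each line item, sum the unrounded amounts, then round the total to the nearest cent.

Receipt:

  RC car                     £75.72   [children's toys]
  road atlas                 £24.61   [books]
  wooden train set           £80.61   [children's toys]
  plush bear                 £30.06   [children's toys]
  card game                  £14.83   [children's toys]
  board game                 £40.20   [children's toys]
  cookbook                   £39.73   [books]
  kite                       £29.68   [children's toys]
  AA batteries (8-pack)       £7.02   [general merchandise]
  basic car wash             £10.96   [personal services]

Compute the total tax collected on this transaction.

£30.64

RC car £75.72: children's toys → 10% → £7.572
Road atlas £24.61: books → 3.75% → £0.922875
Wooden train set £80.61: children's toys → 10% → £8.061
Plush bear £30.06: children's toys → 10% → £3.006
Card game £14.83: children's toys → 10% → £1.483
Board game £40.20: children's toys → 10% → £4.02
Cookbook £39.73: books → 3.75% → £1.489875
Kite £29.68: children's toys → 10% → £2.968
AA batteries (8-pack) £7.02: general merchandise → 5.75% → £0.40365
Basic car wash £10.96: personal services → 6.5% → £0.7124
Unrounded tax sum = £30.6388 → £30.64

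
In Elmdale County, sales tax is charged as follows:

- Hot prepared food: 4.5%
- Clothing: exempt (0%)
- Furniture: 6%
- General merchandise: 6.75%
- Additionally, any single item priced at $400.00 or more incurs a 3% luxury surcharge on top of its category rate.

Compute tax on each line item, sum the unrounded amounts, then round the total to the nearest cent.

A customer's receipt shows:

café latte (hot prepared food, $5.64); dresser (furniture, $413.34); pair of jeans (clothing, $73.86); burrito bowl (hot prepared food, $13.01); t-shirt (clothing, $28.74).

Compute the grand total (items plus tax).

Café latte $5.64: hot prepared food → 4.5% → $0.2538
Dresser $413.34: furniture → 6% + 3% surcharge = 9% → $37.2006
Pair of jeans $73.86: clothing → 0% → $0.00
Burrito bowl $13.01: hot prepared food → 4.5% → $0.58545
T-shirt $28.74: clothing → 0% → $0.00
Subtotal = $534.59; unrounded tax = $38.03985 → $38.04; total due = $572.63

$572.63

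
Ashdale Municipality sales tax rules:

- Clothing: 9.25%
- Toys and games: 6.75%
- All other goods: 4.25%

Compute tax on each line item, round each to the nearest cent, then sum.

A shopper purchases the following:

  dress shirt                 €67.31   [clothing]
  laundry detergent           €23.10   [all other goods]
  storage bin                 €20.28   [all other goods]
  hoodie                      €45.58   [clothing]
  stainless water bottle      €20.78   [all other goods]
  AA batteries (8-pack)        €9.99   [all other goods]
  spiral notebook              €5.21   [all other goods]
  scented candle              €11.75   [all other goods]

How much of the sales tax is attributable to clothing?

Dress shirt €67.31: clothing → 9.25% → €6.23
Hoodie €45.58: clothing → 9.25% → €4.22
Tax on clothing = €6.23 + €4.22 = €10.45

€10.45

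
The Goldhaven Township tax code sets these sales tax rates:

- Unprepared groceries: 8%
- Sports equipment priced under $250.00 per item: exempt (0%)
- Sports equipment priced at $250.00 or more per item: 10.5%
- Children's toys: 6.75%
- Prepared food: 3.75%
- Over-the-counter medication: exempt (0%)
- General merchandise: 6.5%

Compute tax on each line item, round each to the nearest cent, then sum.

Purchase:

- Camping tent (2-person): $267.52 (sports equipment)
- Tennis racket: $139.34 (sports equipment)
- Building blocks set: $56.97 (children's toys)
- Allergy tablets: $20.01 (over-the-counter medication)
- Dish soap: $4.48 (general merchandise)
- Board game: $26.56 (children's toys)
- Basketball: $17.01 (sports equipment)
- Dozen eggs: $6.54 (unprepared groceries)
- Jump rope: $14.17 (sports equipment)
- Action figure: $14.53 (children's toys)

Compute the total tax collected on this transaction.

Camping tent (2-person) $267.52: sports equipment, $250.00 or more → 10.5% → $28.09
Tennis racket $139.34: sports equipment, under $250.00 → 0% → $0.00
Building blocks set $56.97: children's toys → 6.75% → $3.85
Allergy tablets $20.01: over-the-counter medication → 0% → $0.00
Dish soap $4.48: general merchandise → 6.5% → $0.29
Board game $26.56: children's toys → 6.75% → $1.79
Basketball $17.01: sports equipment, under $250.00 → 0% → $0.00
Dozen eggs $6.54: unprepared groceries → 8% → $0.52
Jump rope $14.17: sports equipment, under $250.00 → 0% → $0.00
Action figure $14.53: children's toys → 6.75% → $0.98
Total tax = $28.09 + $3.85 + $0.29 + $1.79 + $0.52 + $0.98 = $35.52

$35.52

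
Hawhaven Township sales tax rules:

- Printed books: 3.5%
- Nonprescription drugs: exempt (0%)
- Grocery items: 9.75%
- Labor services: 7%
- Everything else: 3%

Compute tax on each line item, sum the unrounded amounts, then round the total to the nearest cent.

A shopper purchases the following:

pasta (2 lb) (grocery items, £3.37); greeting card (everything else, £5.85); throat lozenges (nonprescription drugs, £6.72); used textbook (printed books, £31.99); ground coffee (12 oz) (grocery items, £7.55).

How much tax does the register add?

Pasta (2 lb) £3.37: grocery items → 9.75% → £0.328575
Greeting card £5.85: everything else → 3% → £0.1755
Throat lozenges £6.72: nonprescription drugs → 0% → £0.00
Used textbook £31.99: printed books → 3.5% → £1.11965
Ground coffee (12 oz) £7.55: grocery items → 9.75% → £0.736125
Unrounded tax sum = £2.35985 → £2.36

£2.36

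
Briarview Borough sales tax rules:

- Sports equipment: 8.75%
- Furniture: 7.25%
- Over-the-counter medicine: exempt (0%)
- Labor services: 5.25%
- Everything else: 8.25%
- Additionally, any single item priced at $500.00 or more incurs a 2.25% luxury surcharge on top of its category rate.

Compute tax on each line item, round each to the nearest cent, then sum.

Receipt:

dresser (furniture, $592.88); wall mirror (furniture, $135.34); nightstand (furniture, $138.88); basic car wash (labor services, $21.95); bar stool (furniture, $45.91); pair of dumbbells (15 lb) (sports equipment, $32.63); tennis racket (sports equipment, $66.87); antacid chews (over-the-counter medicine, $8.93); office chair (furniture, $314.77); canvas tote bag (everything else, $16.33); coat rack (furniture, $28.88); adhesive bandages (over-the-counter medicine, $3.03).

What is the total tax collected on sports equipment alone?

Pair of dumbbells (15 lb) $32.63: sports equipment → 8.75% → $2.86
Tennis racket $66.87: sports equipment → 8.75% → $5.85
Tax on sports equipment = $2.86 + $5.85 = $8.71

$8.71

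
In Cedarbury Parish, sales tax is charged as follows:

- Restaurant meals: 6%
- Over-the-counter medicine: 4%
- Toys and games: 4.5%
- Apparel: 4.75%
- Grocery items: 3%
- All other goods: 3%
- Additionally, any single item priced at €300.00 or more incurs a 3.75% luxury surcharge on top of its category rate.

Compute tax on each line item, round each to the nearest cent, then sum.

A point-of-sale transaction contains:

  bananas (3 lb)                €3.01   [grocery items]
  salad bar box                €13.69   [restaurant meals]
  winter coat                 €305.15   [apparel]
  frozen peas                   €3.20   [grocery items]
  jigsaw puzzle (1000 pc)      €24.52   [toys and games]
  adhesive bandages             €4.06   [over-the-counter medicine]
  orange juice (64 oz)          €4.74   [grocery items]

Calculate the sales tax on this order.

€28.35

Bananas (3 lb) €3.01: grocery items → 3% → €0.09
Salad bar box €13.69: restaurant meals → 6% → €0.82
Winter coat €305.15: apparel → 4.75% + 3.75% surcharge = 8.5% → €25.94
Frozen peas €3.20: grocery items → 3% → €0.10
Jigsaw puzzle (1000 pc) €24.52: toys and games → 4.5% → €1.10
Adhesive bandages €4.06: over-the-counter medicine → 4% → €0.16
Orange juice (64 oz) €4.74: grocery items → 3% → €0.14
Total tax = €0.09 + €0.82 + €25.94 + €0.10 + €1.10 + €0.16 + €0.14 = €28.35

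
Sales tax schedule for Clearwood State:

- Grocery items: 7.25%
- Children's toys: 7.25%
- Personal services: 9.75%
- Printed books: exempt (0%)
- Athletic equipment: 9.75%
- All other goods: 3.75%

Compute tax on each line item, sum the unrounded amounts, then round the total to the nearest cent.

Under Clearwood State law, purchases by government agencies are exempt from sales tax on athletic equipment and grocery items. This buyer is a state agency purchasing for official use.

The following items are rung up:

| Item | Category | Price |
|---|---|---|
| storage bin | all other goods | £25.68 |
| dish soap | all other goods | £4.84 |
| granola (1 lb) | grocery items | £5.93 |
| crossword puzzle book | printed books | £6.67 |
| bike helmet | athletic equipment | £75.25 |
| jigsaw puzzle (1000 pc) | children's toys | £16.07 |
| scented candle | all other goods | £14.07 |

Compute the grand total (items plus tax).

£151.35

Storage bin £25.68: all other goods → 3.75% → £0.963
Dish soap £4.84: all other goods → 3.75% → £0.1815
Granola (1 lb) £5.93: grocery items, buyer-exempt → 0% → £0.00
Crossword puzzle book £6.67: printed books → 0% → £0.00
Bike helmet £75.25: athletic equipment, buyer-exempt → 0% → £0.00
Jigsaw puzzle (1000 pc) £16.07: children's toys → 7.25% → £1.165075
Scented candle £14.07: all other goods → 3.75% → £0.527625
Subtotal = £148.51; unrounded tax = £2.8372 → £2.84; total due = £151.35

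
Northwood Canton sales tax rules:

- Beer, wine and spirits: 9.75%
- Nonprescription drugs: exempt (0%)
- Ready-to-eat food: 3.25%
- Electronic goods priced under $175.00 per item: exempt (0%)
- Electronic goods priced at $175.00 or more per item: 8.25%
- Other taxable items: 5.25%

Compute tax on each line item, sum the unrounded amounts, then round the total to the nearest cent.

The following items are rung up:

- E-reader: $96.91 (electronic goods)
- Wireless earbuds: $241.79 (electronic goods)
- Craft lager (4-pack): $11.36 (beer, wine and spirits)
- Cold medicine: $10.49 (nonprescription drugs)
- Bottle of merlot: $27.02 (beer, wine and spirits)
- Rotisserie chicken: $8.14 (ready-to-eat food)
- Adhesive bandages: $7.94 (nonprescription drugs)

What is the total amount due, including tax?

E-reader $96.91: electronic goods, under $175.00 → 0% → $0.00
Wireless earbuds $241.79: electronic goods, $175.00 or more → 8.25% → $19.947675
Craft lager (4-pack) $11.36: beer, wine and spirits → 9.75% → $1.1076
Cold medicine $10.49: nonprescription drugs → 0% → $0.00
Bottle of merlot $27.02: beer, wine and spirits → 9.75% → $2.63445
Rotisserie chicken $8.14: ready-to-eat food → 3.25% → $0.26455
Adhesive bandages $7.94: nonprescription drugs → 0% → $0.00
Subtotal = $403.65; unrounded tax = $23.954275 → $23.95; total due = $427.60

$427.60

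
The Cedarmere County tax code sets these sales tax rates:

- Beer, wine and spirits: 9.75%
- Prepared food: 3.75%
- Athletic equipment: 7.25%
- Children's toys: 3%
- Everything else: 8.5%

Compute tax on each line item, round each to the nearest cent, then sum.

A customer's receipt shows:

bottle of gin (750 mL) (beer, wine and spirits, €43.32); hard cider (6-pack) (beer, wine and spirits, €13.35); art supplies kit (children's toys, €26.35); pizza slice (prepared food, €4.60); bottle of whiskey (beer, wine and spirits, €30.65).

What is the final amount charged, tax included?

Bottle of gin (750 mL) €43.32: beer, wine and spirits → 9.75% → €4.22
Hard cider (6-pack) €13.35: beer, wine and spirits → 9.75% → €1.30
Art supplies kit €26.35: children's toys → 3% → €0.79
Pizza slice €4.60: prepared food → 3.75% → €0.17
Bottle of whiskey €30.65: beer, wine and spirits → 9.75% → €2.99
Subtotal = €118.27; tax = €9.47; total due = €127.74

€127.74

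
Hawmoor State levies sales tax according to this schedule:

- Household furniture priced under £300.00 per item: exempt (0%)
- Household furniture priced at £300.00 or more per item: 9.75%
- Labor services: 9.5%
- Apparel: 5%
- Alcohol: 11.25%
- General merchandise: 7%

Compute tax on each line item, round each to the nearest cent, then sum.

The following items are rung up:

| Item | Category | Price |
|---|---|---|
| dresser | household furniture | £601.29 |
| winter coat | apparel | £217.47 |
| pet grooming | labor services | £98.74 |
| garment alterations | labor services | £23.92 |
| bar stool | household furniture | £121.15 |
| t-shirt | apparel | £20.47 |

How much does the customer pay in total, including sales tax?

Dresser £601.29: household furniture, £300.00 or more → 9.75% → £58.63
Winter coat £217.47: apparel → 5% → £10.87
Pet grooming £98.74: labor services → 9.5% → £9.38
Garment alterations £23.92: labor services → 9.5% → £2.27
Bar stool £121.15: household furniture, under £300.00 → 0% → £0.00
T-shirt £20.47: apparel → 5% → £1.02
Subtotal = £1083.04; tax = £82.17; total due = £1165.21

£1165.21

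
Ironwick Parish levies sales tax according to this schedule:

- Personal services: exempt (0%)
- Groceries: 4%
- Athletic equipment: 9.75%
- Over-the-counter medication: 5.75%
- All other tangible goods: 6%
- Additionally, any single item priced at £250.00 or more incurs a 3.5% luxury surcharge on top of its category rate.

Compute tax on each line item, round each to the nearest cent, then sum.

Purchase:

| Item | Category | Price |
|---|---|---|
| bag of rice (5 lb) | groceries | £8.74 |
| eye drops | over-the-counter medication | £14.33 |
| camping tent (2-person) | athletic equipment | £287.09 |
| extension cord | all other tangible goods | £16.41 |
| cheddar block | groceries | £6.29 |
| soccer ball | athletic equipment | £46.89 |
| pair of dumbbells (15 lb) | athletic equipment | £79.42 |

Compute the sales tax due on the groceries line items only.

Bag of rice (5 lb) £8.74: groceries → 4% → £0.35
Cheddar block £6.29: groceries → 4% → £0.25
Tax on groceries = £0.35 + £0.25 = £0.60

£0.60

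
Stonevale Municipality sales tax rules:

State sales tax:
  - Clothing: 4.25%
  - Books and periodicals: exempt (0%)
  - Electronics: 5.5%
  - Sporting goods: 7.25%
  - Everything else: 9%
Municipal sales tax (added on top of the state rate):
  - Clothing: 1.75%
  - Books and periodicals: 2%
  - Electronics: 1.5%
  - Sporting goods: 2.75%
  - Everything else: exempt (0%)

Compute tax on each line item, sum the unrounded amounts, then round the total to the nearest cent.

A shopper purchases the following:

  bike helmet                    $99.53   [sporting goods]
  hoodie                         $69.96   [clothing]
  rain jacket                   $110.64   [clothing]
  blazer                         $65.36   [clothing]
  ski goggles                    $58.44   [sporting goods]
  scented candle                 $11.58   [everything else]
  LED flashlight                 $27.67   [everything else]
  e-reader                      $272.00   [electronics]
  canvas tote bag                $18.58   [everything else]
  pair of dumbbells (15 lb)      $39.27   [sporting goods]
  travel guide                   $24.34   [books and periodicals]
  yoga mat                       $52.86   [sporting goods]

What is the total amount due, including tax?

Bike helmet $99.53: sporting goods → 7.25% + 2.75% municipal = 10% → $9.953
Hoodie $69.96: clothing → 4.25% + 1.75% municipal = 6% → $4.1976
Rain jacket $110.64: clothing → 4.25% + 1.75% municipal = 6% → $6.6384
Blazer $65.36: clothing → 4.25% + 1.75% municipal = 6% → $3.9216
Ski goggles $58.44: sporting goods → 7.25% + 2.75% municipal = 10% → $5.844
Scented candle $11.58: everything else → 9% + 0% municipal = 9% → $1.0422
LED flashlight $27.67: everything else → 9% + 0% municipal = 9% → $2.4903
E-reader $272.00: electronics → 5.5% + 1.5% municipal = 7% → $19.04
Canvas tote bag $18.58: everything else → 9% + 0% municipal = 9% → $1.6722
Pair of dumbbells (15 lb) $39.27: sporting goods → 7.25% + 2.75% municipal = 10% → $3.927
Travel guide $24.34: books and periodicals → 0% + 2% municipal = 2% → $0.4868
Yoga mat $52.86: sporting goods → 7.25% + 2.75% municipal = 10% → $5.286
Subtotal = $850.23; unrounded tax = $64.4991 → $64.50; total due = $914.73

$914.73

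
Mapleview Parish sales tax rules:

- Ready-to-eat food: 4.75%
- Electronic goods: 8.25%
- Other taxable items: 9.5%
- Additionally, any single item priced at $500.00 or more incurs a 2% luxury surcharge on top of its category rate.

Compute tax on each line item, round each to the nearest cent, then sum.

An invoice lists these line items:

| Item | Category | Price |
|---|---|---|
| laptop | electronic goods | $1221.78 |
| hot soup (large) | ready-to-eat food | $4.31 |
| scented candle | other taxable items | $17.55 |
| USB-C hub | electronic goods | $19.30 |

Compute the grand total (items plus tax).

$1391.63

Laptop $1221.78: electronic goods → 8.25% + 2% surcharge = 10.25% → $125.23
Hot soup (large) $4.31: ready-to-eat food → 4.75% → $0.20
Scented candle $17.55: other taxable items → 9.5% → $1.67
USB-C hub $19.30: electronic goods → 8.25% → $1.59
Subtotal = $1262.94; tax = $128.69; total due = $1391.63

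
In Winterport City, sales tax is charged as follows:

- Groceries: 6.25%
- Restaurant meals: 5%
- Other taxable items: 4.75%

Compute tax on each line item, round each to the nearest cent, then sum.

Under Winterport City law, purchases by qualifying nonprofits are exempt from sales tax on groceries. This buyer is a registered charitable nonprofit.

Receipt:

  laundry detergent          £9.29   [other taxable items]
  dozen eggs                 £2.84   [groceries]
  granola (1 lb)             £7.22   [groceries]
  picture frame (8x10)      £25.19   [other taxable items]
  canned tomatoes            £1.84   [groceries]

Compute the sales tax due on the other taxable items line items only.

Laundry detergent £9.29: other taxable items → 4.75% → £0.44
Picture frame (8x10) £25.19: other taxable items → 4.75% → £1.20
Tax on other taxable items = £0.44 + £1.20 = £1.64

£1.64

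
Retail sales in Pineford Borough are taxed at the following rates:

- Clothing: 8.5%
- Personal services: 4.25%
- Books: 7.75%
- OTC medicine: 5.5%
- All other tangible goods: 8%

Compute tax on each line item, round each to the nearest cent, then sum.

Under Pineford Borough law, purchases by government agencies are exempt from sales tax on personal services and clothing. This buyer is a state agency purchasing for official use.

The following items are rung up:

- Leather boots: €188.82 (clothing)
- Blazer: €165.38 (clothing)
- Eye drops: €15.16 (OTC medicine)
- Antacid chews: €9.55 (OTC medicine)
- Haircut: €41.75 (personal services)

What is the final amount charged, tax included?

Leather boots €188.82: clothing, buyer-exempt → 0% → €0.00
Blazer €165.38: clothing, buyer-exempt → 0% → €0.00
Eye drops €15.16: OTC medicine → 5.5% → €0.83
Antacid chews €9.55: OTC medicine → 5.5% → €0.53
Haircut €41.75: personal services, buyer-exempt → 0% → €0.00
Subtotal = €420.66; tax = €1.36; total due = €422.02

€422.02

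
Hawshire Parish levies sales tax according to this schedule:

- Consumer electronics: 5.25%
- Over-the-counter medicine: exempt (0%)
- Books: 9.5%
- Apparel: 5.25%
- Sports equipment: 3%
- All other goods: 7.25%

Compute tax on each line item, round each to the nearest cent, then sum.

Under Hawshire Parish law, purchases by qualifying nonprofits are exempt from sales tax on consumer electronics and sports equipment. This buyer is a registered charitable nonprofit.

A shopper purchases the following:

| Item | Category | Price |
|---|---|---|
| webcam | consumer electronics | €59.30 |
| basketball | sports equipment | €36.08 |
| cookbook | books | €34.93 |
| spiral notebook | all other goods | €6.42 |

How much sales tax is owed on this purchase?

Webcam €59.30: consumer electronics, buyer-exempt → 0% → €0.00
Basketball €36.08: sports equipment, buyer-exempt → 0% → €0.00
Cookbook €34.93: books → 9.5% → €3.32
Spiral notebook €6.42: all other goods → 7.25% → €0.47
Total tax = €3.32 + €0.47 = €3.79

€3.79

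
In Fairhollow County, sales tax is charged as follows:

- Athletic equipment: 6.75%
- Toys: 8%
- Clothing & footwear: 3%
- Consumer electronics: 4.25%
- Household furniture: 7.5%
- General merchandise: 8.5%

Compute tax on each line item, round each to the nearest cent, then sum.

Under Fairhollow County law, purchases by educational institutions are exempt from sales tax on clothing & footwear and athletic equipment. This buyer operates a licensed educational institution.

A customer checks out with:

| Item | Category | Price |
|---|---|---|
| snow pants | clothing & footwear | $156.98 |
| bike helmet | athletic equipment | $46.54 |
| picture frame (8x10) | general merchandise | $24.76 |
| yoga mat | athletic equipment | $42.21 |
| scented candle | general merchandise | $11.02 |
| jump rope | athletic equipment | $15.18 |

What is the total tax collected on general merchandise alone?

Picture frame (8x10) $24.76: general merchandise → 8.5% → $2.10
Scented candle $11.02: general merchandise → 8.5% → $0.94
Tax on general merchandise = $2.10 + $0.94 = $3.04

$3.04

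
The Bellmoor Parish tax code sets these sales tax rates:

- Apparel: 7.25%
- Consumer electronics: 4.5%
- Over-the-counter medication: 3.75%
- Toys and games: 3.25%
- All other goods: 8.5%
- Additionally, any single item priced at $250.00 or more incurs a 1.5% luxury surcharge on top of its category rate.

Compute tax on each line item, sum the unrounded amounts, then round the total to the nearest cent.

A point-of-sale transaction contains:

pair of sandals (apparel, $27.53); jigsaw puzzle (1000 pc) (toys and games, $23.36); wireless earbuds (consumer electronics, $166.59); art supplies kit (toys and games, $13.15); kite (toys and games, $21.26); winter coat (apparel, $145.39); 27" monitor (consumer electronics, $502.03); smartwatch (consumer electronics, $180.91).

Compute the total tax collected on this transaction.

$60.17

Pair of sandals $27.53: apparel → 7.25% → $1.995925
Jigsaw puzzle (1000 pc) $23.36: toys and games → 3.25% → $0.7592
Wireless earbuds $166.59: consumer electronics → 4.5% → $7.49655
Art supplies kit $13.15: toys and games → 3.25% → $0.427375
Kite $21.26: toys and games → 3.25% → $0.69095
Winter coat $145.39: apparel → 7.25% → $10.540775
27" monitor $502.03: consumer electronics → 4.5% + 1.5% surcharge = 6% → $30.1218
Smartwatch $180.91: consumer electronics → 4.5% → $8.14095
Unrounded tax sum = $60.173525 → $60.17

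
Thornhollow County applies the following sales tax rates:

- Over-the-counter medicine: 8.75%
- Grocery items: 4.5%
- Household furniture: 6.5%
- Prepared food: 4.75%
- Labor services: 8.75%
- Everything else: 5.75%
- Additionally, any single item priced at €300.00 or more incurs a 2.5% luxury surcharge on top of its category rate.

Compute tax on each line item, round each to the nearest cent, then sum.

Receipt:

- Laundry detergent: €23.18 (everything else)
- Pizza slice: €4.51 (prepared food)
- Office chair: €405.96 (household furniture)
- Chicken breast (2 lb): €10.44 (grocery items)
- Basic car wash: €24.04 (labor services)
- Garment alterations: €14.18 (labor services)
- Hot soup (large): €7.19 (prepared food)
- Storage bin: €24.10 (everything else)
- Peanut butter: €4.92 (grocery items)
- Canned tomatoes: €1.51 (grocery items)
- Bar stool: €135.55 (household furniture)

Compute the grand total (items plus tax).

€708.30

Laundry detergent €23.18: everything else → 5.75% → €1.33
Pizza slice €4.51: prepared food → 4.75% → €0.21
Office chair €405.96: household furniture → 6.5% + 2.5% surcharge = 9% → €36.54
Chicken breast (2 lb) €10.44: grocery items → 4.5% → €0.47
Basic car wash €24.04: labor services → 8.75% → €2.10
Garment alterations €14.18: labor services → 8.75% → €1.24
Hot soup (large) €7.19: prepared food → 4.75% → €0.34
Storage bin €24.10: everything else → 5.75% → €1.39
Peanut butter €4.92: grocery items → 4.5% → €0.22
Canned tomatoes €1.51: grocery items → 4.5% → €0.07
Bar stool €135.55: household furniture → 6.5% → €8.81
Subtotal = €655.58; tax = €52.72; total due = €708.30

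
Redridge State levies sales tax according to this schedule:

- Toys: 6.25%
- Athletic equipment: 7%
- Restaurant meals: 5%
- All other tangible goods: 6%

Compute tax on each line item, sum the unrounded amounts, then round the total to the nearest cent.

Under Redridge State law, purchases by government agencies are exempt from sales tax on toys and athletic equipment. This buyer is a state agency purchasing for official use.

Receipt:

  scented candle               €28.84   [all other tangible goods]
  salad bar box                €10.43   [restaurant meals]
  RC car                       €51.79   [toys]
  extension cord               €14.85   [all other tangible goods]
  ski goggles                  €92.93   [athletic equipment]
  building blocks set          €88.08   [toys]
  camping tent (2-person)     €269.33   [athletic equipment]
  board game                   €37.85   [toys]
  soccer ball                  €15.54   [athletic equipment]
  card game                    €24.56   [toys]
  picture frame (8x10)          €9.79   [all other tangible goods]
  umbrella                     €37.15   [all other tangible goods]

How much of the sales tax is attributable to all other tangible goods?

€5.44

Scented candle €28.84: all other tangible goods → 6% → €1.7304
Extension cord €14.85: all other tangible goods → 6% → €0.891
Picture frame (8x10) €9.79: all other tangible goods → 6% → €0.5874
Umbrella €37.15: all other tangible goods → 6% → €2.229
Tax on all other tangible goods: unrounded sum = €5.4378 → €5.44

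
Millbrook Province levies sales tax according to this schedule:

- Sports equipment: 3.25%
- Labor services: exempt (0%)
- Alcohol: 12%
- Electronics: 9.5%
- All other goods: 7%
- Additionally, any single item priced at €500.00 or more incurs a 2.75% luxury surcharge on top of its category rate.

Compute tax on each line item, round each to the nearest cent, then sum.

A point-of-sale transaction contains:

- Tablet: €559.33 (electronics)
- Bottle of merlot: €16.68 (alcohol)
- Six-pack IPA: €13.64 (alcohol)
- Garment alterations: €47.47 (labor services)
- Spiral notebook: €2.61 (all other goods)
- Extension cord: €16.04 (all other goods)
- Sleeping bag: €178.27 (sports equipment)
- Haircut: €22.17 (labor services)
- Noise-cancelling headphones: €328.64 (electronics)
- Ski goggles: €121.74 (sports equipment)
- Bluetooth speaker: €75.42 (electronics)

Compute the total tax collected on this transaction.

Tablet €559.33: electronics → 9.5% + 2.75% surcharge = 12.25% → €68.52
Bottle of merlot €16.68: alcohol → 12% → €2.00
Six-pack IPA €13.64: alcohol → 12% → €1.64
Garment alterations €47.47: labor services → 0% → €0.00
Spiral notebook €2.61: all other goods → 7% → €0.18
Extension cord €16.04: all other goods → 7% → €1.12
Sleeping bag €178.27: sports equipment → 3.25% → €5.79
Haircut €22.17: labor services → 0% → €0.00
Noise-cancelling headphones €328.64: electronics → 9.5% → €31.22
Ski goggles €121.74: sports equipment → 3.25% → €3.96
Bluetooth speaker €75.42: electronics → 9.5% → €7.16
Total tax = €68.52 + €2.00 + €1.64 + €0.18 + €1.12 + €5.79 + €31.22 + €3.96 + €7.16 = €121.59

€121.59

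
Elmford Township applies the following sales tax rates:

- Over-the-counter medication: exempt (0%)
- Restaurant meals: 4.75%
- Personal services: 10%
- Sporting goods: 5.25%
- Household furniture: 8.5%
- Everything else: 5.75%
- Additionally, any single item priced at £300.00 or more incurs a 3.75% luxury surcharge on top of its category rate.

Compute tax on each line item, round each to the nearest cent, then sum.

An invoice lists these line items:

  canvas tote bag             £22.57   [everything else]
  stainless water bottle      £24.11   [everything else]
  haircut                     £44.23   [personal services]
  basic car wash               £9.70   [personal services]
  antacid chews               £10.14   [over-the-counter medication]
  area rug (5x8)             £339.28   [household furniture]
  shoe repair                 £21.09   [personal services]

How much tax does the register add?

Canvas tote bag £22.57: everything else → 5.75% → £1.30
Stainless water bottle £24.11: everything else → 5.75% → £1.39
Haircut £44.23: personal services → 10% → £4.42
Basic car wash £9.70: personal services → 10% → £0.97
Antacid chews £10.14: over-the-counter medication → 0% → £0.00
Area rug (5x8) £339.28: household furniture → 8.5% + 3.75% surcharge = 12.25% → £41.56
Shoe repair £21.09: personal services → 10% → £2.11
Total tax = £1.30 + £1.39 + £4.42 + £0.97 + £41.56 + £2.11 = £51.75

£51.75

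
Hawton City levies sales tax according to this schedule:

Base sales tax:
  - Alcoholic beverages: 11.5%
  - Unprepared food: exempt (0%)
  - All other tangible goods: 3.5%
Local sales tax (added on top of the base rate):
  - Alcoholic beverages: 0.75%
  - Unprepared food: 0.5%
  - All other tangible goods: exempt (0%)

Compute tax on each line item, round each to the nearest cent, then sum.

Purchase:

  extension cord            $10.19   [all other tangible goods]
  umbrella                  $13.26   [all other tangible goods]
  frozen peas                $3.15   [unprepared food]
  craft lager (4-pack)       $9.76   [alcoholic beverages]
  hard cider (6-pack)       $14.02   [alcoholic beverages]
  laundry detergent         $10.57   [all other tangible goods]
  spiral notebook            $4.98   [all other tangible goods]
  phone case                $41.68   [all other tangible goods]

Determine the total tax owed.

$5.76

Extension cord $10.19: all other tangible goods → 3.5% + 0% local = 3.5% → $0.36
Umbrella $13.26: all other tangible goods → 3.5% + 0% local = 3.5% → $0.46
Frozen peas $3.15: unprepared food → 0% + 0.5% local = 0.5% → $0.02
Craft lager (4-pack) $9.76: alcoholic beverages → 11.5% + 0.75% local = 12.25% → $1.20
Hard cider (6-pack) $14.02: alcoholic beverages → 11.5% + 0.75% local = 12.25% → $1.72
Laundry detergent $10.57: all other tangible goods → 3.5% + 0% local = 3.5% → $0.37
Spiral notebook $4.98: all other tangible goods → 3.5% + 0% local = 3.5% → $0.17
Phone case $41.68: all other tangible goods → 3.5% + 0% local = 3.5% → $1.46
Total tax = $0.36 + $0.46 + $0.02 + $1.20 + $1.72 + $0.37 + $0.17 + $1.46 = $5.76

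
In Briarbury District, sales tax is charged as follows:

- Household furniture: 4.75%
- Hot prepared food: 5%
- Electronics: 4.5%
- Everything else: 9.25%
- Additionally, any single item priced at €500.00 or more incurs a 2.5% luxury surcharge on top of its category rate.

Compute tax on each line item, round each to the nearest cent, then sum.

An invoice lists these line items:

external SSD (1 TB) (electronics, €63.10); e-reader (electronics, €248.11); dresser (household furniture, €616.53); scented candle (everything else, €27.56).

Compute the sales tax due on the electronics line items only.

External SSD (1 TB) €63.10: electronics → 4.5% → €2.84
E-reader €248.11: electronics → 4.5% → €11.16
Tax on electronics = €2.84 + €11.16 = €14.00

€14.00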